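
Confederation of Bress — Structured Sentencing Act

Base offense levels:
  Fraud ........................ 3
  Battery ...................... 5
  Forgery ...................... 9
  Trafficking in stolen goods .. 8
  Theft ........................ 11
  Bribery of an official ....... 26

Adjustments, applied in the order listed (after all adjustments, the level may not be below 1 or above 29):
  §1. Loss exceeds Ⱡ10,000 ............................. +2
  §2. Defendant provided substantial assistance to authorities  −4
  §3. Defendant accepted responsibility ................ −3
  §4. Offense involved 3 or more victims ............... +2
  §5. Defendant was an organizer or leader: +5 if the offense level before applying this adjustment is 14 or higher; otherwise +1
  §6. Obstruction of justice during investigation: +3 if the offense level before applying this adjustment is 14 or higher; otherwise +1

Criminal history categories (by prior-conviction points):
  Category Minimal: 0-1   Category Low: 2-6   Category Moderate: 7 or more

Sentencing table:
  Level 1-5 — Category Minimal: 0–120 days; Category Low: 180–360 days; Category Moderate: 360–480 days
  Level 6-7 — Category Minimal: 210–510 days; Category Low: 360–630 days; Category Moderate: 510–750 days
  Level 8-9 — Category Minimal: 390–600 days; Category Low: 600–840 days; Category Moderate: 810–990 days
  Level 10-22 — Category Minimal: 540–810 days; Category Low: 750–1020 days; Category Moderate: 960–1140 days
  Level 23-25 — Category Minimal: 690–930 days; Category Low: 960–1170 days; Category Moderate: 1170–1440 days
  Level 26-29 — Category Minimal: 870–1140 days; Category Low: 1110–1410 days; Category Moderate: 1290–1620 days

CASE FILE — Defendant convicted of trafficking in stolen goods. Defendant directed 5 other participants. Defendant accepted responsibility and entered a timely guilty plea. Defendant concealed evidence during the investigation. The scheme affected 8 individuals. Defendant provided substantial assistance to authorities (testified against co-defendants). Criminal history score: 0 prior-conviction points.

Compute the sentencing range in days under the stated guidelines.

0-120 days

Base offense level for trafficking in stolen goods: 8.
§1 does not apply.
§2 applies: 8 − 4 = 4.
§3 applies: 4 − 3 = 1.
§4 applies: 1 + 2 = 3.
§5 applies (level before this adjustment is 3 < 14, so +1): 3 + 1 = 4.
§6 applies (level before this adjustment is 4 < 14, so +1): 4 + 1 = 5.
Final offense level: 5.
Criminal history: 0 prior points → Category Minimal (0-1).
Level 5 falls in the 1-5 band.
Grid: Level 1-5 × Category Minimal = 0-120 days.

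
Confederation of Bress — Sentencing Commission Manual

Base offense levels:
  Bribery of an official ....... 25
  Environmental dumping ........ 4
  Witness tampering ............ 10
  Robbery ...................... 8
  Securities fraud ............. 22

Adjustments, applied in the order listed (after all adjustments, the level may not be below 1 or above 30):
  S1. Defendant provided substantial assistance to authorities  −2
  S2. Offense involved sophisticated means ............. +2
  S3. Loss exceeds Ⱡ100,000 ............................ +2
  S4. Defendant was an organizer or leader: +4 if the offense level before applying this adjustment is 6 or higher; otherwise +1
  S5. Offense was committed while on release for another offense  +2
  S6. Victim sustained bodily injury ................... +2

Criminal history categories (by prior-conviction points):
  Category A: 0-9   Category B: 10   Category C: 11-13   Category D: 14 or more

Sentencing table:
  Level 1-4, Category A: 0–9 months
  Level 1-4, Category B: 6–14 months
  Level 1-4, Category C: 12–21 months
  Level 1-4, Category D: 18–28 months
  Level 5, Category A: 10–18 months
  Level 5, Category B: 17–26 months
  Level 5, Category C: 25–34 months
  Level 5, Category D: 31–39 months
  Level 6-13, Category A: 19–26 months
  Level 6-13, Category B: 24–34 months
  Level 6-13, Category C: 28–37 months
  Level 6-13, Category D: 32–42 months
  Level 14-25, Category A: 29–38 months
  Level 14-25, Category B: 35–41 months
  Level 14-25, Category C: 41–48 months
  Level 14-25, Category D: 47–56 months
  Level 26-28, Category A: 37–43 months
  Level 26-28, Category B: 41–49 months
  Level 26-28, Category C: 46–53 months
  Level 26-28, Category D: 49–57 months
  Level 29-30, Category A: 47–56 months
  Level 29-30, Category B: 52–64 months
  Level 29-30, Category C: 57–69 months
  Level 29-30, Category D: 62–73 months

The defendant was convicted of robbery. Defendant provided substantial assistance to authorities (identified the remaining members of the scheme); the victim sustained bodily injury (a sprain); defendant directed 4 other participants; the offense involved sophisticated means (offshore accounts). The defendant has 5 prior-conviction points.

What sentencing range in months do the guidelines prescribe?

Base offense level for robbery: 8.
S1 applies: 8 − 2 = 6.
S2 applies: 6 + 2 = 8.
S3 does not apply.
S4 applies (level before this adjustment is 8 ≥ 6, so +4): 8 + 4 = 12.
S5 does not apply.
S6 applies: 12 + 2 = 14.
Final offense level: 14.
Criminal history: 5 prior points → Category A (0-9).
Level 14 falls in the 14-25 band.
Grid: Level 14-25 × Category A = 29-38 months.

29-38 months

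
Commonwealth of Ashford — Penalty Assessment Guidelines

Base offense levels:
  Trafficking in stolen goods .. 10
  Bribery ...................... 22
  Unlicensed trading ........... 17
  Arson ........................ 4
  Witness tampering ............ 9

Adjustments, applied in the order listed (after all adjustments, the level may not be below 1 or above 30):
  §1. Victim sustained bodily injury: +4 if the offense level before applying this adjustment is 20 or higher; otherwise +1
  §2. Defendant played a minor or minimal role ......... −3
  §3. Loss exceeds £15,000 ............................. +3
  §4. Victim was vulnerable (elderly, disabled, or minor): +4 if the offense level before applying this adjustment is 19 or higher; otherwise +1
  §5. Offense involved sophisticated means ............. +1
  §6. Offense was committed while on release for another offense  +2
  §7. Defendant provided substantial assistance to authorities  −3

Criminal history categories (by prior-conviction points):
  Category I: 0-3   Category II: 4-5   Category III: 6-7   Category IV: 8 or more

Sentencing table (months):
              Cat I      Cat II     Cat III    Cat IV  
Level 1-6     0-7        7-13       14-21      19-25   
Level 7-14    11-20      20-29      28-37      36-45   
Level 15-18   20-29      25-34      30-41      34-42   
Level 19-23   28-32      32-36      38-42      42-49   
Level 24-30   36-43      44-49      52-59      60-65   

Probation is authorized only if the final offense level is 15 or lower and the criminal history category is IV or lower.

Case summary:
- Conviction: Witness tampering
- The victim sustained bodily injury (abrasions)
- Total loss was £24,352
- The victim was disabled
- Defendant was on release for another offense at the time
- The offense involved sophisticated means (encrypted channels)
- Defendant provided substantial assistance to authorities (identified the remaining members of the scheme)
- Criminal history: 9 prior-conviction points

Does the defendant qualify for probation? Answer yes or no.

Yes

Base offense level for witness tampering: 9.
§1 applies (level before this adjustment is 9 < 20, so +1): 9 + 1 = 10.
§2 does not apply.
§3 applies: 10 + 3 = 13.
§4 applies (level before this adjustment is 13 < 19, so +1): 13 + 1 = 14.
§5 applies: 14 + 1 = 15.
§6 applies: 15 + 2 = 17.
§7 applies: 17 − 3 = 14.
Final offense level: 14.
Criminal history: 9 prior points → Category IV (8+).
Level 14 falls in the 7-14 band.
Grid: Level 7-14 × Category IV = 36-45 months.
Probation check: level 14 ≤ 15 and category IV ≤ IV → eligible.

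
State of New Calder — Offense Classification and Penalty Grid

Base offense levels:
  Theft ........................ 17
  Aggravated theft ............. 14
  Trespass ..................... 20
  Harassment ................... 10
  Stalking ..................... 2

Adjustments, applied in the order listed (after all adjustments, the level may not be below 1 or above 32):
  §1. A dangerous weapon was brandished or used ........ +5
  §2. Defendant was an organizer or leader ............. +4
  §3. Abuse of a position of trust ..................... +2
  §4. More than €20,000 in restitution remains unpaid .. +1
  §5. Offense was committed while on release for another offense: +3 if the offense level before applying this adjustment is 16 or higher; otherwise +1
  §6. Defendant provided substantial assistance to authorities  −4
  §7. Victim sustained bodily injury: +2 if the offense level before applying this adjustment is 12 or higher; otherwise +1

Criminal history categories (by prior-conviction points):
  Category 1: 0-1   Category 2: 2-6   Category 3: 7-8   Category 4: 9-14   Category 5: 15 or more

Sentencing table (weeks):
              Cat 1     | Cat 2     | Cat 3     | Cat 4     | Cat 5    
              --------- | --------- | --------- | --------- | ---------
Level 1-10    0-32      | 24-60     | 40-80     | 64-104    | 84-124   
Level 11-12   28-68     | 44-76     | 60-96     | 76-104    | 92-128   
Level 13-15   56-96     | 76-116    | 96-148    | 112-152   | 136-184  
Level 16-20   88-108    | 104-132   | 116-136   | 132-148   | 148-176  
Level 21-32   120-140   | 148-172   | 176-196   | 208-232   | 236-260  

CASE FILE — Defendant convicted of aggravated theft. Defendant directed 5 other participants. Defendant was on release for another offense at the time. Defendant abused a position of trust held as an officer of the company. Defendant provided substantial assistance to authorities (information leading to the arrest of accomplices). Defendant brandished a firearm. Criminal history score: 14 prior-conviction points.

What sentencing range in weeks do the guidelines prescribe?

Base offense level for aggravated theft: 14.
§1 applies: 14 + 5 = 19.
§2 applies: 19 + 4 = 23.
§3 applies: 23 + 2 = 25.
§5 applies (level before this adjustment is 25 ≥ 16, so +3): 25 + 3 = 28.
§6 applies: 28 − 4 = 24.
§7 does not apply.
Final offense level: 24.
Criminal history: 14 prior points → Category 4 (9-14).
Level 24 falls in the 21-32 band.
Grid: Level 21-32 × Category 4 = 208-232 weeks.

208-232 weeks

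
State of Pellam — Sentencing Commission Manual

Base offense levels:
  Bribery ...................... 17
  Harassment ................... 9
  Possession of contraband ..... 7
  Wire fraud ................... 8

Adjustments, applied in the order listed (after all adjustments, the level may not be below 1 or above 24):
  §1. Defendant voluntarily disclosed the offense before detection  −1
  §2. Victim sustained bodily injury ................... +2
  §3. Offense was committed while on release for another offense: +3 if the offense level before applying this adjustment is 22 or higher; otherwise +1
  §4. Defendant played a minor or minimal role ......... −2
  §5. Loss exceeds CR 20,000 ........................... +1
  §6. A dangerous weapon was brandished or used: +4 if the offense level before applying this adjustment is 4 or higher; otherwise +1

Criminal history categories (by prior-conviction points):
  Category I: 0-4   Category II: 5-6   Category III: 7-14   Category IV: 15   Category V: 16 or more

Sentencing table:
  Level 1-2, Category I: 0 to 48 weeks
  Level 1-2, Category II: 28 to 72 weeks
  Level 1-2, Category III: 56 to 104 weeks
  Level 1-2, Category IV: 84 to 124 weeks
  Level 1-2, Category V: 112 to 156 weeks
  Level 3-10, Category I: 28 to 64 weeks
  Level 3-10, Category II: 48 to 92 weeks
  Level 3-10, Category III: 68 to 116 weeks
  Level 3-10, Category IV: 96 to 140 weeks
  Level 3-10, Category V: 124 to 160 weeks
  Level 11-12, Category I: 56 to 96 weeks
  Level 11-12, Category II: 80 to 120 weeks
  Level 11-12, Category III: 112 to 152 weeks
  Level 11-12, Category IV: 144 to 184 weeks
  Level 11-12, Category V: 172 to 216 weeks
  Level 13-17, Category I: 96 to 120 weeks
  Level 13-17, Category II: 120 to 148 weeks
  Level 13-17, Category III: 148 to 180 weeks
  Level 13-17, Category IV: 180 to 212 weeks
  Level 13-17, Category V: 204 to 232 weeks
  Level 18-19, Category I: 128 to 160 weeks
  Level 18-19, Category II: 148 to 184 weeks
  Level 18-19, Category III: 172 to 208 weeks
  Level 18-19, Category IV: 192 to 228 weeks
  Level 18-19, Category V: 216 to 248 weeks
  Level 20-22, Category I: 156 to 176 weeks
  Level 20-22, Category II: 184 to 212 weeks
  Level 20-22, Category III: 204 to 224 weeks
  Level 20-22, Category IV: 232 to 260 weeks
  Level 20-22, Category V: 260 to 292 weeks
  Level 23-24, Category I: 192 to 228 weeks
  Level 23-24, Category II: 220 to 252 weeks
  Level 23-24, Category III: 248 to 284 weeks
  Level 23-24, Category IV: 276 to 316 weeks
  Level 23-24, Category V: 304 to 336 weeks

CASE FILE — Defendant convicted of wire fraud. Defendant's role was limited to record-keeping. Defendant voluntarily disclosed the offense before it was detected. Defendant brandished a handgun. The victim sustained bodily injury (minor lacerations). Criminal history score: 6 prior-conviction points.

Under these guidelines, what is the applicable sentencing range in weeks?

80-120 weeks

Base offense level for wire fraud: 8.
§1 applies: 8 − 1 = 7.
§2 applies: 7 + 2 = 9.
§4 applies: 9 − 2 = 7.
§5 does not apply.
§6 applies (level before this adjustment is 7 ≥ 4, so +4): 7 + 4 = 11.
Final offense level: 11.
Criminal history: 6 prior points → Category II (5-6).
Level 11 falls in the 11-12 band.
Grid: Level 11-12 × Category II = 80-120 weeks.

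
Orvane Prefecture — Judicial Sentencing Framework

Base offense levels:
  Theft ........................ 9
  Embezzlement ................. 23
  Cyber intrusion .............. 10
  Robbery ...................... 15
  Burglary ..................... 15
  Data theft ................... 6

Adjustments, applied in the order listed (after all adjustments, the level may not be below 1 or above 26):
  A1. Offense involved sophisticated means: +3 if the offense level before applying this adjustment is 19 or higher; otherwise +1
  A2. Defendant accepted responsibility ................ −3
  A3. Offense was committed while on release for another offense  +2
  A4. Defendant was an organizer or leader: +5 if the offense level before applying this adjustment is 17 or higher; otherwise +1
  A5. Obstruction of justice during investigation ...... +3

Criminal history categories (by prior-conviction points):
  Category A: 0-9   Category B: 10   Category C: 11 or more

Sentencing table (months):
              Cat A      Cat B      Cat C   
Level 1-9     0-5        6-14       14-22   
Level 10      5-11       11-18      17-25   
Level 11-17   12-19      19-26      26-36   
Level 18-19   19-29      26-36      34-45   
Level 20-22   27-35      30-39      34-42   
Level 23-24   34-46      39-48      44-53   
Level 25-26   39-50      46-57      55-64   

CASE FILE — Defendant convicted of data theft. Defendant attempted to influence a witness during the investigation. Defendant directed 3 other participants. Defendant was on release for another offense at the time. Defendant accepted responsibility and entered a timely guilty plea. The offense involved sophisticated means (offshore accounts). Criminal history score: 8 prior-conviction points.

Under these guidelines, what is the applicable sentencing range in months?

5-11 months

Base offense level for data theft: 6.
A1 applies (level before this adjustment is 6 < 19, so +1): 6 + 1 = 7.
A2 applies: 7 − 3 = 4.
A3 applies: 4 + 2 = 6.
A4 applies (level before this adjustment is 6 < 17, so +1): 6 + 1 = 7.
A5 applies: 7 + 3 = 10.
Final offense level: 10.
Criminal history: 8 prior points → Category A (0-9).
Level 10 falls in the 10 band.
Grid: Level 10 × Category A = 5-11 months.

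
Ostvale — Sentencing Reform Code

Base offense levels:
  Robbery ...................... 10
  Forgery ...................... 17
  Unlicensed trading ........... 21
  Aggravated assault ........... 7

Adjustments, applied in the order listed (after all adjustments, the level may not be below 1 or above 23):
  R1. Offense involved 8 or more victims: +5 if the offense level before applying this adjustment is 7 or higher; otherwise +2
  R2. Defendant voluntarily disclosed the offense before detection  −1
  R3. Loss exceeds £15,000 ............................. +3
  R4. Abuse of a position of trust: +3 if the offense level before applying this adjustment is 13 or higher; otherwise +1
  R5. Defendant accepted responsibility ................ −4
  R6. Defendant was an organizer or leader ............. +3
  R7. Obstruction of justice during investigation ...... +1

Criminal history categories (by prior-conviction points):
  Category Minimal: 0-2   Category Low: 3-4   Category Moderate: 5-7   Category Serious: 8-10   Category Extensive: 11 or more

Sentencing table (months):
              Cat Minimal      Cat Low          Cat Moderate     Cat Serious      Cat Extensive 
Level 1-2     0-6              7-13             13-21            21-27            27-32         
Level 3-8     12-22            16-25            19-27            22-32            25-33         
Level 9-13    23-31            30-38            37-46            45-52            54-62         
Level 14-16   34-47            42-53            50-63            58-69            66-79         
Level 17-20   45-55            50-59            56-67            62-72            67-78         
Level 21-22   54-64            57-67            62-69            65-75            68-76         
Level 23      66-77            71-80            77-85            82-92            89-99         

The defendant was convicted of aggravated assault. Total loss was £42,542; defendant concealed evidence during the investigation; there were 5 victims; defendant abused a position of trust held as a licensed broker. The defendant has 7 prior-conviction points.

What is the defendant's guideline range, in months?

37-46 months

Base offense level for aggravated assault: 7.
R1 does not apply.
R2 does not apply.
R3 applies: 7 + 3 = 10.
R4 applies (level before this adjustment is 10 < 13, so +1): 10 + 1 = 11.
R6 does not apply.
R7 applies: 11 + 1 = 12.
Final offense level: 12.
Criminal history: 7 prior points → Category Moderate (5-7).
Level 12 falls in the 9-13 band.
Grid: Level 9-13 × Category Moderate = 37-46 months.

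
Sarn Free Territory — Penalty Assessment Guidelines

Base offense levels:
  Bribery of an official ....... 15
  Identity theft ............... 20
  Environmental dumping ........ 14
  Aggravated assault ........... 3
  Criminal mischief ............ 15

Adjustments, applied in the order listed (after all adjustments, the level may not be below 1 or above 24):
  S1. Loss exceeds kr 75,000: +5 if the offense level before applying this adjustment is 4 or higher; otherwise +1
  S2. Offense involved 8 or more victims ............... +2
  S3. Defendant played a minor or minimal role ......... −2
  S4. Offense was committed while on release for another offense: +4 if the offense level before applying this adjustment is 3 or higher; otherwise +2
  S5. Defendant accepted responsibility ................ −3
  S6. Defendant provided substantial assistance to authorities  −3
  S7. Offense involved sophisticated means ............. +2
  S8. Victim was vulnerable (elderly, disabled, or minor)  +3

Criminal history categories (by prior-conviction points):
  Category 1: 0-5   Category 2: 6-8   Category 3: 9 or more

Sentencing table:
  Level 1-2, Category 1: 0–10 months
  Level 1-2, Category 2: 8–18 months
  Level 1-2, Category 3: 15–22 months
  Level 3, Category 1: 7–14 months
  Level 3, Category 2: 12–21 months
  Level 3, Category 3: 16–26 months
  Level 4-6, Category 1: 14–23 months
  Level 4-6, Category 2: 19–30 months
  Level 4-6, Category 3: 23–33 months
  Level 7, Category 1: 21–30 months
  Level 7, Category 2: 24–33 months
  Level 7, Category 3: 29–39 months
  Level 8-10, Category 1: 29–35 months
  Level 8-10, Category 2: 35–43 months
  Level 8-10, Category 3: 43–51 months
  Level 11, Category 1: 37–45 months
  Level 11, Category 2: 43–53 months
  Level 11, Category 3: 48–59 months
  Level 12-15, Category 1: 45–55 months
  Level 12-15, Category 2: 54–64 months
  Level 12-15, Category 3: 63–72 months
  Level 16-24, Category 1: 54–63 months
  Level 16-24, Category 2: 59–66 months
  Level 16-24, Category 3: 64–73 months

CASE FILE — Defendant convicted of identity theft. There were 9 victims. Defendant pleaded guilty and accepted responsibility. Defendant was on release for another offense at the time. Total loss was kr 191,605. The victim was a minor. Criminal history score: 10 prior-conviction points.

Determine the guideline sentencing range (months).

Base offense level for identity theft: 20.
S1 applies (level before this adjustment is 20 ≥ 4, so +5): 20 + 5 = 25.
S2 applies: 25 + 2 = 27.
S4 applies (level before this adjustment is 27 ≥ 3, so +4): 27 + 4 = 31.
S5 applies: 31 − 3 = 28.
S6 does not apply.
S8 applies: 28 + 3 = 31.
Level 31 exceeds the maximum of 24; capped at 24.
Final offense level: 24.
Criminal history: 10 prior points → Category 3 (9+).
Level 24 falls in the 16-24 band.
Grid: Level 16-24 × Category 3 = 64-73 months.

64-73 months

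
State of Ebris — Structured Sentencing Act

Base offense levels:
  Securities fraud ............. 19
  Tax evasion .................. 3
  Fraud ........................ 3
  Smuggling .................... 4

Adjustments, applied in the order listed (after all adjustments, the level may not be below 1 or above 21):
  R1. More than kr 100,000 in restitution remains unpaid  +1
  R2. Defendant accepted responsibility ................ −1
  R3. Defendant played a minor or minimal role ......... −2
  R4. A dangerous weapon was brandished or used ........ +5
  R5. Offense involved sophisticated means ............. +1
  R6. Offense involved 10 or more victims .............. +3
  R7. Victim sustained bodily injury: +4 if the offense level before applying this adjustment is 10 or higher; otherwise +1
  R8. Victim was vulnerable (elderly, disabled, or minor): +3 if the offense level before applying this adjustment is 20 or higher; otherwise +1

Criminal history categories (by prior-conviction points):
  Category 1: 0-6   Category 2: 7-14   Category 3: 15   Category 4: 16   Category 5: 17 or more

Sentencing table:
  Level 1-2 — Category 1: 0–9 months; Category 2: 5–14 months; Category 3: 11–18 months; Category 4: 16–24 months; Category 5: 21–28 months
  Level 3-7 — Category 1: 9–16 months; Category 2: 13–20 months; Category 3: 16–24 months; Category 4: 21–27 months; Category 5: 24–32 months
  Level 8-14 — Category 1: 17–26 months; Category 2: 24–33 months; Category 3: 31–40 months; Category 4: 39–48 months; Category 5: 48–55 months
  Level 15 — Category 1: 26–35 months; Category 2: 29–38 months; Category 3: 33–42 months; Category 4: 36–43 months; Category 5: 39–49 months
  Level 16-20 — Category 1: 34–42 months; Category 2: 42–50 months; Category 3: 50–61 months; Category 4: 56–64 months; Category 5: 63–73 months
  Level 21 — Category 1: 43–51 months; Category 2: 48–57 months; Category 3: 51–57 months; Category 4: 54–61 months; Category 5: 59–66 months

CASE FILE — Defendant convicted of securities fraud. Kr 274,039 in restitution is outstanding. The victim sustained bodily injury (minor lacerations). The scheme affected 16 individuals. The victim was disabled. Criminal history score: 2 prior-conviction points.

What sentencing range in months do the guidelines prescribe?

43-51 months

Base offense level for securities fraud: 19.
R1 applies: 19 + 1 = 20.
R3 does not apply.
R4 does not apply.
R5 does not apply.
R6 applies: 20 + 3 = 23.
R7 applies (level before this adjustment is 23 ≥ 10, so +4): 23 + 4 = 27.
R8 applies (level before this adjustment is 27 ≥ 20, so +3): 27 + 3 = 30.
Level 30 exceeds the maximum of 21; capped at 21.
Final offense level: 21.
Criminal history: 2 prior points → Category 1 (0-6).
Level 21 falls in the 21 band.
Grid: Level 21 × Category 1 = 43-51 months.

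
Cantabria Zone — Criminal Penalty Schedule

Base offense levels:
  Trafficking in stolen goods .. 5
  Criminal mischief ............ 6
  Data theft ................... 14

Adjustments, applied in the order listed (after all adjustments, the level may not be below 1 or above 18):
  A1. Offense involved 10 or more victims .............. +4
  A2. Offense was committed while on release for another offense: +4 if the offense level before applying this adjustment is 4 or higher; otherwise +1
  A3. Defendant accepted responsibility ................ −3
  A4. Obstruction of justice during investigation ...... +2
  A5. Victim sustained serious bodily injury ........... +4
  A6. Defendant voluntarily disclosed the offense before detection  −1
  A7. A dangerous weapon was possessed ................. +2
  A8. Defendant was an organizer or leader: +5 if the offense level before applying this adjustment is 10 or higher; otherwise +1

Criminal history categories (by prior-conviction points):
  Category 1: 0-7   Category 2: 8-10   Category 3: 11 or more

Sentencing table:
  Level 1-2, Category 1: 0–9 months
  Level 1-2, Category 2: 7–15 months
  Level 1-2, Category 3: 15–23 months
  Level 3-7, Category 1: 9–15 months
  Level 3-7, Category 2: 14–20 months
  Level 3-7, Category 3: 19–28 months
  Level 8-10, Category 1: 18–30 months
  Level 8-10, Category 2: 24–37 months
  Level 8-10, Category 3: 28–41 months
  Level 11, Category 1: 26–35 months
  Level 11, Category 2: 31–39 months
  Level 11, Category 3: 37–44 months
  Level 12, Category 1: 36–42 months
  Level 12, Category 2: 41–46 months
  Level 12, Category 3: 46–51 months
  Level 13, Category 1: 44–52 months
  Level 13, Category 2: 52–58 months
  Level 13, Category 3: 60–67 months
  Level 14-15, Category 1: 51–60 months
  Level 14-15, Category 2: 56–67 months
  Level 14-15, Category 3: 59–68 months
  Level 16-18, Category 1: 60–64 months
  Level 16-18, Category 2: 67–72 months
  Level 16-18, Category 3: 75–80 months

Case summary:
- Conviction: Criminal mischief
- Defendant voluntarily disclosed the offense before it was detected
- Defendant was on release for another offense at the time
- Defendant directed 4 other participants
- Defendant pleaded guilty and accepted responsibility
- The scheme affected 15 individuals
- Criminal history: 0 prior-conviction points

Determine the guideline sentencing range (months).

Base offense level for criminal mischief: 6.
A1 applies: 6 + 4 = 10.
A2 applies (level before this adjustment is 10 ≥ 4, so +4): 10 + 4 = 14.
A3 applies: 14 − 3 = 11.
A4 does not apply.
A6 applies: 11 − 1 = 10.
A7 does not apply.
A8 applies (level before this adjustment is 10 ≥ 10, so +5): 10 + 5 = 15.
Final offense level: 15.
Criminal history: 0 prior points → Category 1 (0-7).
Level 15 falls in the 14-15 band.
Grid: Level 14-15 × Category 1 = 51-60 months.

51-60 months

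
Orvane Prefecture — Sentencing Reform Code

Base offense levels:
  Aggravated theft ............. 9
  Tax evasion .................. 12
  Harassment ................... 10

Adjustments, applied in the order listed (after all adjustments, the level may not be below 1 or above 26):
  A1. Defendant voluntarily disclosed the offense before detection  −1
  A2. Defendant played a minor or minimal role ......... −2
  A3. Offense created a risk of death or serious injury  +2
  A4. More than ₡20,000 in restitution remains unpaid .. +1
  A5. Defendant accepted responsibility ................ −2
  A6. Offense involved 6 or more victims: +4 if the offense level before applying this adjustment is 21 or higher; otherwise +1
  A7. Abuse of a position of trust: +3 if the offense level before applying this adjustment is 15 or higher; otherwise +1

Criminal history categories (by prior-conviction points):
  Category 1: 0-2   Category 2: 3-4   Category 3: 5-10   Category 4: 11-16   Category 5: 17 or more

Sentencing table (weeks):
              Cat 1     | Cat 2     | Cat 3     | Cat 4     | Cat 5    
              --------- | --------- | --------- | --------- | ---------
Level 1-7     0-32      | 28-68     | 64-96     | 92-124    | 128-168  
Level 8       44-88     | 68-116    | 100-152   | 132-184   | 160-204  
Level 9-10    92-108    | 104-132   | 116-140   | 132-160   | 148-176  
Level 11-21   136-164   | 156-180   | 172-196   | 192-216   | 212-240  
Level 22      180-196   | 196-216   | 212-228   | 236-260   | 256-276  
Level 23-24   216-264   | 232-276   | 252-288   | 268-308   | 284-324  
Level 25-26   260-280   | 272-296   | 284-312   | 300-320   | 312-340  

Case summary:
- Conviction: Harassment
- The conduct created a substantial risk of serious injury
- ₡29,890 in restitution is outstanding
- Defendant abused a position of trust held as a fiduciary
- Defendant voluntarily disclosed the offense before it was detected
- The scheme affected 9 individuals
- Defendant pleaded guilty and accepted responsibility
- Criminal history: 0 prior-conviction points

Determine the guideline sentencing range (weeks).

Base offense level for harassment: 10.
A1 applies: 10 − 1 = 9.
A3 applies: 9 + 2 = 11.
A4 applies: 11 + 1 = 12.
A5 applies: 12 − 2 = 10.
A6 applies (level before this adjustment is 10 < 21, so +1): 10 + 1 = 11.
A7 applies (level before this adjustment is 11 < 15, so +1): 11 + 1 = 12.
Final offense level: 12.
Criminal history: 0 prior points → Category 1 (0-2).
Level 12 falls in the 11-21 band.
Grid: Level 11-21 × Category 1 = 136-164 weeks.

136-164 weeks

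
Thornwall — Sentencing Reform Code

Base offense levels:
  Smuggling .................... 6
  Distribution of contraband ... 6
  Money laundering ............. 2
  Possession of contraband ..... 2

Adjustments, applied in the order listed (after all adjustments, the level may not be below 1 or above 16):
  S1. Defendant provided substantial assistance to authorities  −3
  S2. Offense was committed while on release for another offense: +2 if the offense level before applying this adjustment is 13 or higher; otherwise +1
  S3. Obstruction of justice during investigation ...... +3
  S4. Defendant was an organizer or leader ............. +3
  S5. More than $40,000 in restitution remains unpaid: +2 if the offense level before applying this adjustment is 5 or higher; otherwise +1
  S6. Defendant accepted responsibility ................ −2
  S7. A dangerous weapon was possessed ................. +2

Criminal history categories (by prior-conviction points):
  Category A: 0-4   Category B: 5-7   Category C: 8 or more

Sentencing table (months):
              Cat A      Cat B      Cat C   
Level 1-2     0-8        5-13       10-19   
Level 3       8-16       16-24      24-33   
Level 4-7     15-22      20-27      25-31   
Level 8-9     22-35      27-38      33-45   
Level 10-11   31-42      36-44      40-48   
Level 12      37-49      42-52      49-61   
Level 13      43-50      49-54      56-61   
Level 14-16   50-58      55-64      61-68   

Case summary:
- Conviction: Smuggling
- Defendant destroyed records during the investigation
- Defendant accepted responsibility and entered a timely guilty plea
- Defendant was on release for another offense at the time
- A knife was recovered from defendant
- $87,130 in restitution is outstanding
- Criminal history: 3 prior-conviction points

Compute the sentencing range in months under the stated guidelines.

Base offense level for smuggling: 6.
S2 applies (level before this adjustment is 6 < 13, so +1): 6 + 1 = 7.
S3 applies: 7 + 3 = 10.
S4 does not apply.
S5 applies (level before this adjustment is 10 ≥ 5, so +2): 10 + 2 = 12.
S6 applies: 12 − 2 = 10.
S7 applies: 10 + 2 = 12.
Final offense level: 12.
Criminal history: 3 prior points → Category A (0-4).
Level 12 falls in the 12 band.
Grid: Level 12 × Category A = 37-49 months.

37-49 months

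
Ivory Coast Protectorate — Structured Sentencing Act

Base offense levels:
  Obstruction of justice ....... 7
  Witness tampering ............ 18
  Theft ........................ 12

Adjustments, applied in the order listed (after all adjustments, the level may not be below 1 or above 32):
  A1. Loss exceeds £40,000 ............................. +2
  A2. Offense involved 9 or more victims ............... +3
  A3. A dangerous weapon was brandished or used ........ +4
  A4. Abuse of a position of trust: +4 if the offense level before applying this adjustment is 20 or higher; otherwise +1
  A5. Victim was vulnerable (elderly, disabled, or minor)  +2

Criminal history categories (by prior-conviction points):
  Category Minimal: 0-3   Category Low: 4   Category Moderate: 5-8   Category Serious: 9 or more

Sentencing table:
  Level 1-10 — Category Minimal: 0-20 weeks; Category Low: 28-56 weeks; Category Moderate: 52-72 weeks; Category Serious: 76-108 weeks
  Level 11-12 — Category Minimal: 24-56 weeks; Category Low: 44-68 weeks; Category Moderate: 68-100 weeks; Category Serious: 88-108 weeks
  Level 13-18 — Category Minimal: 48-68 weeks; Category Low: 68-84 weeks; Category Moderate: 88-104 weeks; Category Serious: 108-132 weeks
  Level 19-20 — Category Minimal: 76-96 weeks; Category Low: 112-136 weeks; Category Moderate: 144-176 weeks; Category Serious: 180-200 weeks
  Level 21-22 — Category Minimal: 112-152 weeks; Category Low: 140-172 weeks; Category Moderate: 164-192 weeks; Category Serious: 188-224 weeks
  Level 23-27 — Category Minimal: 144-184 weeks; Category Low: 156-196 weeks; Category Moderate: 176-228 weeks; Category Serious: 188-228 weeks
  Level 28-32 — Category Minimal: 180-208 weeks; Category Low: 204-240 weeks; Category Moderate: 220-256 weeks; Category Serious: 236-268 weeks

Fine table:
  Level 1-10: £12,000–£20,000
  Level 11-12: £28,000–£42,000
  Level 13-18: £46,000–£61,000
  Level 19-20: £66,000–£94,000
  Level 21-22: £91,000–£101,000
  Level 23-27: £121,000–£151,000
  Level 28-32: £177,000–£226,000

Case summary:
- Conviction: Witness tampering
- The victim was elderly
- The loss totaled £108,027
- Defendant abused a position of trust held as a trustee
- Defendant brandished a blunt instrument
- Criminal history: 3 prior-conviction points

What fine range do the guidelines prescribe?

Base offense level for witness tampering: 18.
A1 applies: 18 + 2 = 20.
A3 applies: 20 + 4 = 24.
A4 applies (level before this adjustment is 24 ≥ 20, so +4): 24 + 4 = 28.
A5 applies: 28 + 2 = 30.
Final offense level: 30.
Level 30 falls in the 28-32 band.
Fine table: Level 28-32 → £177,000–£226,000.

£177,000–£226,000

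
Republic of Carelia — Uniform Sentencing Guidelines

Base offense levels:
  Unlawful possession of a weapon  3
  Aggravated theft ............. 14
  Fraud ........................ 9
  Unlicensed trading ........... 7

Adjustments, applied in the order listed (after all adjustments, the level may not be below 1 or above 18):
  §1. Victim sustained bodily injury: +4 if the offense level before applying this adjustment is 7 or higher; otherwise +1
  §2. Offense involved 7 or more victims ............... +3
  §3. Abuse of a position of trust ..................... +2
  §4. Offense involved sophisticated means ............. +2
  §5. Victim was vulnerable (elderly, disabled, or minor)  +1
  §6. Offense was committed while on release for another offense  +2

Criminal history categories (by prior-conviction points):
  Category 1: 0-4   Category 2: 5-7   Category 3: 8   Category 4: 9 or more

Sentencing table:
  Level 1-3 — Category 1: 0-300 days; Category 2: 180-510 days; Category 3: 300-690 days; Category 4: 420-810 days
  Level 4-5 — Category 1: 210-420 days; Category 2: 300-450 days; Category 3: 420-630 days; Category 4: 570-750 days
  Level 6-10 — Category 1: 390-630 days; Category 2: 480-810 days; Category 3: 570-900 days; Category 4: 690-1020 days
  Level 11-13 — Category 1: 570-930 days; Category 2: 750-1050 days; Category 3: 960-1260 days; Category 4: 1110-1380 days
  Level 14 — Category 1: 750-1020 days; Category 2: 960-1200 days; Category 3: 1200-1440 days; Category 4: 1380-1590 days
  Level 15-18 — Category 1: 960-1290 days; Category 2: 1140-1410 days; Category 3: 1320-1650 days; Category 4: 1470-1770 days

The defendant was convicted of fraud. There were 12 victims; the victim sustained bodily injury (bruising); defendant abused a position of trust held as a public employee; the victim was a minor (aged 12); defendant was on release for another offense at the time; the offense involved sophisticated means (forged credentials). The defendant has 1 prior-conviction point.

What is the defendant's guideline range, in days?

960-1290 days

Base offense level for fraud: 9.
§1 applies (level before this adjustment is 9 ≥ 7, so +4): 9 + 4 = 13.
§2 applies: 13 + 3 = 16.
§3 applies: 16 + 2 = 18.
§4 applies: 18 + 2 = 20.
§5 applies: 20 + 1 = 21.
§6 applies: 21 + 2 = 23.
Level 23 exceeds the maximum of 18; capped at 18.
Final offense level: 18.
Criminal history: 1 prior point → Category 1 (0-4).
Level 18 falls in the 15-18 band.
Grid: Level 15-18 × Category 1 = 960-1290 days.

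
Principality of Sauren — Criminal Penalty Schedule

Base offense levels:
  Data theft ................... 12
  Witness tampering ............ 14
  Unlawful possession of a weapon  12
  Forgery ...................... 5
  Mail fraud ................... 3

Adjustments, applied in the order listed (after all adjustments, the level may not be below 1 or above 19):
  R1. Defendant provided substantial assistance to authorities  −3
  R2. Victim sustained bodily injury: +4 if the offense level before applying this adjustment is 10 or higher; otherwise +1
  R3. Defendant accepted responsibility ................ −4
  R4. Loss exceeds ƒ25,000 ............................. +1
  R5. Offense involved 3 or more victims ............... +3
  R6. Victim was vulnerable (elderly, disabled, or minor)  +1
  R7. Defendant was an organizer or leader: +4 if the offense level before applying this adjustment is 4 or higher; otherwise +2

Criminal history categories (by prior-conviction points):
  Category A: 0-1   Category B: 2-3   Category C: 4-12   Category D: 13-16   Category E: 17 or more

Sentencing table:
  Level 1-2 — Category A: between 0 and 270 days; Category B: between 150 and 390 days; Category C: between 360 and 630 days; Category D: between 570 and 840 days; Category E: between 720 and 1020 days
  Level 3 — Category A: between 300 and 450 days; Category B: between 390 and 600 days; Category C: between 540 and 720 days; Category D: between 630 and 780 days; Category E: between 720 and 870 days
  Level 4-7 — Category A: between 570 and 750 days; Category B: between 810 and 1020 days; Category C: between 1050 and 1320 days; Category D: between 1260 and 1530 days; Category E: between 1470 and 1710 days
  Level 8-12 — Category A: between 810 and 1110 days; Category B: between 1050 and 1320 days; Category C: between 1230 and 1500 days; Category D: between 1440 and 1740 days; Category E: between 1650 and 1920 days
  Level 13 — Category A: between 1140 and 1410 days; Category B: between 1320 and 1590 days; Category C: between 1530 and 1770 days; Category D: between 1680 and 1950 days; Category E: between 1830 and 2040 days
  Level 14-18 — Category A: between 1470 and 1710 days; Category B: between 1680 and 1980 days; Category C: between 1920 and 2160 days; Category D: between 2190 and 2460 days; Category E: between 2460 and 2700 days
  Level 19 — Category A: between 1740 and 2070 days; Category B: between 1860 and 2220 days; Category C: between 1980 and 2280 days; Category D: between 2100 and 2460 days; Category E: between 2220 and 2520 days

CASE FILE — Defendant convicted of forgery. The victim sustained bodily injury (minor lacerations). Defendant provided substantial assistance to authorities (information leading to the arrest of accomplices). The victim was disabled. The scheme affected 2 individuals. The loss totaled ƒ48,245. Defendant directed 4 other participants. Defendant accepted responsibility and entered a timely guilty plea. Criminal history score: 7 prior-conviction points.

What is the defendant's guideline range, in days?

Base offense level for forgery: 5.
R1 applies: 5 − 3 = 2.
R2 applies (level before this adjustment is 2 < 10, so +1): 2 + 1 = 3.
R3 applies: 3 − 4 = -1.
R4 applies: -1 + 1 = 0.
R6 applies: 0 + 1 = 1.
R7 applies (level before this adjustment is 1 < 4, so +2): 1 + 2 = 3.
Final offense level: 3.
Criminal history: 7 prior points → Category C (4-12).
Level 3 falls in the 3 band.
Grid: Level 3 × Category C = 540-720 days.

540-720 days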